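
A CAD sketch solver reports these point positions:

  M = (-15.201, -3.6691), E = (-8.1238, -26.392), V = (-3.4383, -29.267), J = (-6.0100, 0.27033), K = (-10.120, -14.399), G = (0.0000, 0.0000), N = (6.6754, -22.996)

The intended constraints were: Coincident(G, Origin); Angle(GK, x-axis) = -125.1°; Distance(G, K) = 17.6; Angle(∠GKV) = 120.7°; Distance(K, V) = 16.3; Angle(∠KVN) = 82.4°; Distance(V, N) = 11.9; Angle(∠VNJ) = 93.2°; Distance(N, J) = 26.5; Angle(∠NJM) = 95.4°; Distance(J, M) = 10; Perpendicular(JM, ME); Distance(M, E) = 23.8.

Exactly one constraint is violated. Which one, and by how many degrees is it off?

Perpendicular(JM, ME) — off by 5.90°.

G = (0.00, 0.00) ✓; GK at -125.1° ✓; |GK| = 17.60 ✓; ∠GKV = 120.7° ✓; |KV| = 16.30 ✓; ∠KVN = 82.40° ✓; |VN| = 11.90 ✓; ∠VNJ = 93.20° ✓; |NJ| = 26.50 ✓; ∠NJM = 95.40° ✓; |JM| = 10.00 ✓; ∠(JM, ME) = 84.10° ✗; |ME| = 23.80 ✓.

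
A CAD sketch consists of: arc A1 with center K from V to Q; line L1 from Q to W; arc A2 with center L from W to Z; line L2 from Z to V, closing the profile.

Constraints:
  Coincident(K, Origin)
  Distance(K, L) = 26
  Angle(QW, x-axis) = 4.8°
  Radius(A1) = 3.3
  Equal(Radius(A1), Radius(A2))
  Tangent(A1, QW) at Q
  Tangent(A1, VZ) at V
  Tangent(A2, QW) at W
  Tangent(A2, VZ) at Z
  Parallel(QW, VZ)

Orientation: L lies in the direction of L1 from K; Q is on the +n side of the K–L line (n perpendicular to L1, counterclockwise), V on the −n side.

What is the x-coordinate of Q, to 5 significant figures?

-0.27614

K is at the origin and L lies 26.0 along u from K, so L = 26.0·u = (25.909, 2.1756). Tangency of A1 to both parallel lines with radius 3.3 puts Q and V at K ± 3.3·n: Q = (-0.27614, 3.2884), V = (0.27614, -3.2884). So Q.x = -0.27614.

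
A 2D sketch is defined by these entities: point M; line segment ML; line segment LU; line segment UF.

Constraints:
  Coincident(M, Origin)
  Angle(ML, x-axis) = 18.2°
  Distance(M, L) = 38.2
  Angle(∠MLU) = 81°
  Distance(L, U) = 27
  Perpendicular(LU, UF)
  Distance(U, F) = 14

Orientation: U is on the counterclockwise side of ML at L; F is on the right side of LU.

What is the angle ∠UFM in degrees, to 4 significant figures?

22.12°

M is at the origin; ML runs at 18.2° with length 38.2, so L = 38.2·(cos 18.2°, sin 18.2°) = (36.29, 11.93). ∠MLU = 81.0°, so LU runs at 18.2° + (180° − 81.0°) = 117.2° from the x-axis; with |LU| = 27.0, U = L + 27.0·(cos 117.2°, sin 117.2°) = (23.95, 35.95). LU is perpendicular to UF; with |UF| = 14.0 on the right of LU, F = U + 14.0·(0.8894, 0.4571) = (36.40, 42.34). Then cos ∠UFM = FU·FM / (|FU||FM|), giving 22.12°.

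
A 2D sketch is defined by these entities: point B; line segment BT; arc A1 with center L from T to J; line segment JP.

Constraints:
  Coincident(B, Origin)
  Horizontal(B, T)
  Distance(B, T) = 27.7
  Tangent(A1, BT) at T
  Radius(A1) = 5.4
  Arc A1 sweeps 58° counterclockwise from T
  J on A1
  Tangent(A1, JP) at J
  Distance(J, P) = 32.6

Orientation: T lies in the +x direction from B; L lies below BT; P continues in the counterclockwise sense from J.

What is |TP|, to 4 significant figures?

37.27

B is at the origin; B and T share the same y with |BT| = 27.7 and T on the +x side, so T = (27.70, 0.000). Since A1 is tangent to BT there, LT ⟂ BT, so L = T + (0, -5.4) = (27.70, -5.400). On A1, T sits at bearing 90° from L; a 58° counterclockwise sweep puts J at bearing 148°, so J = L + 5.4·(cos 148°, sin 148°) = (23.12, -2.538). A1 meets JP tangentially, so LJ is at right angles to JP, so JP runs along (−sin 148°, cos 148°); with |JP| = 32.6, P = (5.845, -30.18). Then |TP| = |P − T| = 37.27.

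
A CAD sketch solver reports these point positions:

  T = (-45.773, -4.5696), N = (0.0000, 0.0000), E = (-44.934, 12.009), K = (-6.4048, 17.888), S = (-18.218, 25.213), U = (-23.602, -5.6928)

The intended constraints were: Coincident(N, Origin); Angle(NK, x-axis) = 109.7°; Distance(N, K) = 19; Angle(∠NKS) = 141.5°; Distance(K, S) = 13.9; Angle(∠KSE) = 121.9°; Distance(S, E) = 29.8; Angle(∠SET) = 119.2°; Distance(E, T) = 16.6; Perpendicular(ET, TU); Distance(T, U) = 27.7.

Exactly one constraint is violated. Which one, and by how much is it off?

Distance(T, U) = 27.7 — off by 5.50.

N = (0.00, 0.00) ✓; NK at 109.7° ✓; |NK| = 19.00 ✓; ∠NKS = 141.5° ✓; |KS| = 13.90 ✓; ∠KSE = 121.9° ✓; |SE| = 29.80 ✓; ∠SET = 119.2° ✓; |ET| = 16.60 ✓; ∠(ET, TU) = 90.00° ✓; |TU| = 22.20 ✗.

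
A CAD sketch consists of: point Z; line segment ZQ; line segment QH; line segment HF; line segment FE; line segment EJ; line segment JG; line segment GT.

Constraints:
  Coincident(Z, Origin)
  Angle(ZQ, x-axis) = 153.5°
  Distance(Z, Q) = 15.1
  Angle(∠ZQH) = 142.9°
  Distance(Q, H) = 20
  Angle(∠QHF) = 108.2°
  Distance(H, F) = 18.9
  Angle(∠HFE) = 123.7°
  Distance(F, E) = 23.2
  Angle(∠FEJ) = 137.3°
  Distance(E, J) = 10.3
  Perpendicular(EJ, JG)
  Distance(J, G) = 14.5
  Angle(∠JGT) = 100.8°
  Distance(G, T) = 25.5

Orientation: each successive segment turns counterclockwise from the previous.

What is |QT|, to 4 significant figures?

27.42

EJ ⟂ JG, so JG runs at 91.40°; with |JG| = 14.5, G = (-8.300, -16.24). ∠JGT = 100.8° gives GT at 170.6° from the x-axis; with |GT| = 25.5, T = (-33.46, -12.08). Then |QT| = |T − Q| = 27.42.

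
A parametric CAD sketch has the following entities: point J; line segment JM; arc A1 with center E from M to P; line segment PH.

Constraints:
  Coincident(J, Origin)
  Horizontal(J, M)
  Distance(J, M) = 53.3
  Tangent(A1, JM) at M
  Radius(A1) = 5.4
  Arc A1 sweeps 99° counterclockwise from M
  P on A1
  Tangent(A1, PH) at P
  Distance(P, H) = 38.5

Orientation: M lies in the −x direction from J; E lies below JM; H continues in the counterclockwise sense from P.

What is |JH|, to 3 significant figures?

68.8

J is at the origin; JM is horizontal with |JM| = 53.3 and M on the −x side, so M = (-53.3, 0.00). A1 meets JM tangentially, so EM is at right angles to JM, so E = M + (0, -5.4) = (-53.3, -5.40). On A1, M sits at bearing 90° from E; a 99° counterclockwise sweep puts P at bearing 189°, so P = E + 5.4·(cos 189°, sin 189°) = (-58.6, -6.24). A1 meets PH tangentially, so EP is at right angles to PH, so PH runs along (−sin 189°, cos 189°); with |PH| = 38.5, H = (-52.6, -44.3). Then |JH| = |H − J| = 68.8.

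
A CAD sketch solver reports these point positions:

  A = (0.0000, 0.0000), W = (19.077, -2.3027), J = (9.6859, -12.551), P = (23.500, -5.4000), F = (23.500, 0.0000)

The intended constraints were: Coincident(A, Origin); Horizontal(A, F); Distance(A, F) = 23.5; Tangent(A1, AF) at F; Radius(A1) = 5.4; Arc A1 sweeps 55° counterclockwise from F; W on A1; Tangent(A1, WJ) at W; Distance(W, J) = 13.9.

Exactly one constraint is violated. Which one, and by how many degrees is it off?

Tangent(A1, WJ) at W — off by 7.50°.

A = (0.00, 0.00) ✓; A.y = 0.00, F.y = 0.00 ✓; |AF| = 23.50 ✓; ∠(PF, FA) = 90.00° ✓; |PF| = 5.400 ✓; bearing(P→W) − bearing(P→F) = 55.00° ✓; |PW| = 5.400 ✓; ∠(PW, WJ) = 97.50° ✗; |WJ| = 13.90 ✓.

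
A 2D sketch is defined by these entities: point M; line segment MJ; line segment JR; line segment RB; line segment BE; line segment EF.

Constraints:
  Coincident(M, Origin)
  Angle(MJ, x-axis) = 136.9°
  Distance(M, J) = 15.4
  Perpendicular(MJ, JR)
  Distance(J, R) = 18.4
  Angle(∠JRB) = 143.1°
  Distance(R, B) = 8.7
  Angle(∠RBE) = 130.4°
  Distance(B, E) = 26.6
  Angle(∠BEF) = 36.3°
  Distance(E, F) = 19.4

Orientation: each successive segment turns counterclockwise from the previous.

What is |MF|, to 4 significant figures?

14.64

∠RBE = 130.4° gives BE at -46.60° from the x-axis; with |BE| = 26.6, E = (-6.480, -30.89). ∠BEF = 36.3° gives EF at 97.10° from the x-axis; with |EF| = 19.4, F = (-8.878, -11.64). Then |MF| = |F − M| = 14.64.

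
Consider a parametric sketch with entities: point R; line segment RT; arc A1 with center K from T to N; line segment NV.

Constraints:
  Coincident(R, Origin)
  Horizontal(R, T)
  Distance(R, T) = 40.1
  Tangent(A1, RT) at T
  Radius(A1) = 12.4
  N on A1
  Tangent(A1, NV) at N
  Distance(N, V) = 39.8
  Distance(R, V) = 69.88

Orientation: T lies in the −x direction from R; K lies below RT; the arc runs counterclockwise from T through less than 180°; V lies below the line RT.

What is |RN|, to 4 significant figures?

54.32

R is at the origin; RT is horizontal with |RT| = 40.1 and T on the −x side, so T = (-40.10, 0.000). The tangent condition forces KT to be normal to RT, so K = T + (0, -12.4) = (-40.10, -12.40). Since KN ⟂ NV (tangency), |KV| = √(12.4² + 39.8²) = 41.69 regardless of where N sits on A1. So V lies on both circle(R, 69.88) and circle(K, 41.69); the below-RT intersection is V = (-44.53, -53.85). N is the foot of the tangent from V: N = (-52.26, -14.81).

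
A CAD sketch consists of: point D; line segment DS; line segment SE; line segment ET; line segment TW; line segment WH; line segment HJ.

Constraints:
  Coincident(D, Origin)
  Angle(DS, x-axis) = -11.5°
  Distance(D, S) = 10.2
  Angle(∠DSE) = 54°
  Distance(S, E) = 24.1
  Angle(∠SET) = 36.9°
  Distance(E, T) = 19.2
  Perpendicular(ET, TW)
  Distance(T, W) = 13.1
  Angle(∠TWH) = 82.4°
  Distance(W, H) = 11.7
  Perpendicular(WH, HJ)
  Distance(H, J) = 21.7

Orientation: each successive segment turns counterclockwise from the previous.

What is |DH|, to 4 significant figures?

13.89

ET ⟂ TW, so TW runs at -12.40°; with |TW| = 13.1, W = (8.673, -1.669). ∠TWH = 82.4° gives WH at 85.20° from the x-axis; with |WH| = 11.7, H = (9.652, 9.990). Then |DH| = |H − D| = 13.89.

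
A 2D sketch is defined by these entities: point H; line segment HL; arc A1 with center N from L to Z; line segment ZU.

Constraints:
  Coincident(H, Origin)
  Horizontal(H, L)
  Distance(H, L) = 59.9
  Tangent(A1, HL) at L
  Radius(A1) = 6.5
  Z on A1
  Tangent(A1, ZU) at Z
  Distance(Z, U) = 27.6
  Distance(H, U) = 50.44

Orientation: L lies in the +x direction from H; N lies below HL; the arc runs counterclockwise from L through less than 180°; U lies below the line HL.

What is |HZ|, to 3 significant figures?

54.2

Checks: |NZ| = 6.500 ✓; ∠(NZ, ZU) = 90.00° ✓; |ZU| = 27.60 ✓; |HU| = 50.44 ✓.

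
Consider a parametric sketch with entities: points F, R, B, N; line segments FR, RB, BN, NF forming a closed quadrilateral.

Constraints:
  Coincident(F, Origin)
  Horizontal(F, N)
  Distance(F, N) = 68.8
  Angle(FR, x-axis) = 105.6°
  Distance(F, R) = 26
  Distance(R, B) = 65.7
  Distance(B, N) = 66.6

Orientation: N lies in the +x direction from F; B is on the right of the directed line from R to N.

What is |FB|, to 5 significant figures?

39.748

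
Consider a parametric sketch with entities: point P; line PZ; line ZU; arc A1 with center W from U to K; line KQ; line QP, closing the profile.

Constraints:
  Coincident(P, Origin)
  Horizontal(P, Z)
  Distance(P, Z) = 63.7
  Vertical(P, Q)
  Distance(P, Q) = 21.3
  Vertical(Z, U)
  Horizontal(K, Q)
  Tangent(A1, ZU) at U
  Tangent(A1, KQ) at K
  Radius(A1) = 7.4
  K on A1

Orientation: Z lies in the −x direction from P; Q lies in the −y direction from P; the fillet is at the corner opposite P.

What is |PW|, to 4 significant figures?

57.99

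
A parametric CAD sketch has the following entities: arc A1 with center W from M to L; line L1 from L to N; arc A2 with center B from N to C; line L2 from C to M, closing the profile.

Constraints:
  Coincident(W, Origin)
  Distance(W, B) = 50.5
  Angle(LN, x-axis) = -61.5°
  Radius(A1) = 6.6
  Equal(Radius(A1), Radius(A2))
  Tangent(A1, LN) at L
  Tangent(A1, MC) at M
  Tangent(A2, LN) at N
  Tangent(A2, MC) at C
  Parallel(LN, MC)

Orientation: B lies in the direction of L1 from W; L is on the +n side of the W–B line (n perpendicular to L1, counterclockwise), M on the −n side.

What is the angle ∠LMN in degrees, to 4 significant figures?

75.35°

The slot axis is L1's direction at -61.5°, so u = (cos -61.5°, sin -61.5°) = (0.4772, -0.8788) and n = (−sin -61.5°, cos -61.5°) = (0.8788, 0.4772). W is at the origin and B lies 50.5 along u from W, so B = 50.5·u = (24.10, -44.38). Tangency of A1 to both parallel lines with radius 6.6 puts L and M at W ± 6.6·n: L = (5.800, 3.149), M = (-5.800, -3.149). Equal radii place N and C the same way about B: N = B + 6.6·n = (29.90, -41.23), C = B − 6.6·n = (18.30, -47.53). Then cos ∠LMN = ML·MN / (|ML||MN|), giving 75.35°.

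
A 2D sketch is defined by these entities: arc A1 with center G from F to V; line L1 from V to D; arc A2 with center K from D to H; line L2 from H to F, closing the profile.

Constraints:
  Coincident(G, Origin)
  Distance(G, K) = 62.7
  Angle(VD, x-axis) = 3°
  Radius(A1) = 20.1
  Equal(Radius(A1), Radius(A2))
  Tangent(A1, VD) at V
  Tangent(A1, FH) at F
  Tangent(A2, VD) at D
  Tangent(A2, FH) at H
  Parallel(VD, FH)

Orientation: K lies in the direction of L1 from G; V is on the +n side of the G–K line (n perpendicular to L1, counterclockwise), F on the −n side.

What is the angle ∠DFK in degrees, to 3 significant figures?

14.9°

The slot axis is L1's direction at 3.0°, so u = (cos 3.0°, sin 3.0°) = (0.999, 0.0523) and n = (−sin 3.0°, cos 3.0°) = (-0.0523, 0.999). G is at the origin and K lies 62.7 along u from G, so K = 62.7·u = (62.6, 3.28). Tangency of A1 to both parallel lines with radius 20.1 puts V and F at G ± 20.1·n: V = (-1.05, 20.1), F = (1.05, -20.1). Equal radii place D and H the same way about K: D = K + 20.1·n = (61.6, 23.4), H = K − 20.1·n = (63.7, -16.8). Then cos ∠DFK = FD·FK / (|FD||FK|), giving 14.9°.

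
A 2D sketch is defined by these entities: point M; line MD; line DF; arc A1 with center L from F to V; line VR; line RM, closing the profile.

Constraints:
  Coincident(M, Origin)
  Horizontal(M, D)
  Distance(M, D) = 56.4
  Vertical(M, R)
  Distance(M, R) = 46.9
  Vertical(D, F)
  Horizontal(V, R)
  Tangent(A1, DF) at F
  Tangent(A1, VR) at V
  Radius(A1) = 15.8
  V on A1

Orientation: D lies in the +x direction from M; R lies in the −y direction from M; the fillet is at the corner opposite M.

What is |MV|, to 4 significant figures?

62.03

M is at the origin; M and D share the same y with |MD| = 56.4 and D on the +x side, so D = (56.40, 0.000). M and R share the same x with |MR| = 46.9 and R on the −y side, so R = (0.000, -46.90). The virtual corner opposite M is at (56.40, -46.90). A1 meets DF tangentially, so LF is at right angles to DF and A1 meets VR tangentially, so LV is at right angles to VR, with radius 15.8, so the center L sits 15.8 in from both sides at L = (40.60, -31.10). That places the tangent points at F = (56.40, -31.10) on DF and V = (40.60, -46.90) on VR. Then |MV| = |V − M| = 62.03.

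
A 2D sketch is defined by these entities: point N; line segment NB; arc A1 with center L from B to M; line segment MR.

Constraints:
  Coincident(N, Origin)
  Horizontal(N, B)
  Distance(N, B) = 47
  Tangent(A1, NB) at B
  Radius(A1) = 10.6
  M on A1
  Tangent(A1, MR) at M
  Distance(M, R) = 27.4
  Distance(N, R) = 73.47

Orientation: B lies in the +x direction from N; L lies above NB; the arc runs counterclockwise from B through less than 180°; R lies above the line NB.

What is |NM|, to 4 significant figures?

57.58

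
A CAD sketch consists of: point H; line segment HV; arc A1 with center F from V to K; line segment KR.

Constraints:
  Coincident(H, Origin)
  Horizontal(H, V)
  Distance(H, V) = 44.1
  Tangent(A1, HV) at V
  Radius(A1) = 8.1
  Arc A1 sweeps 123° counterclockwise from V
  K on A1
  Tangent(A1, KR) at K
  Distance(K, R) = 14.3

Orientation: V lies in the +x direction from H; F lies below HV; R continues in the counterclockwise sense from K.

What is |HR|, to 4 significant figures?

51.32

On A1, V sits at bearing 90° from F; a 123° counterclockwise sweep puts K at bearing 213°, so K = F + 8.1·(cos 213°, sin 213°) = (37.31, -12.51). A1 meets KR tangentially, so FK is at right angles to KR, so KR runs along (−sin 213°, cos 213°); with |KR| = 14.3, R = (45.10, -24.50). Then |HR| = |R − H| = 51.32.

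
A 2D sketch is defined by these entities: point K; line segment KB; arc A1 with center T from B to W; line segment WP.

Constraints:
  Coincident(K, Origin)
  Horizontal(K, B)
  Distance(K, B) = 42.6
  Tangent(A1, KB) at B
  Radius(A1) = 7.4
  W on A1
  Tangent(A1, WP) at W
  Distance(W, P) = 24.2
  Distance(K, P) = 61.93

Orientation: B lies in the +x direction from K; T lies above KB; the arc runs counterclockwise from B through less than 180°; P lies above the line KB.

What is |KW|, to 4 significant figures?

50.24

Checks: |TW| = 7.400 ✓; ∠(TW, WP) = 90.00° ✓; |WP| = 24.20 ✓; |KP| = 61.93 ✓.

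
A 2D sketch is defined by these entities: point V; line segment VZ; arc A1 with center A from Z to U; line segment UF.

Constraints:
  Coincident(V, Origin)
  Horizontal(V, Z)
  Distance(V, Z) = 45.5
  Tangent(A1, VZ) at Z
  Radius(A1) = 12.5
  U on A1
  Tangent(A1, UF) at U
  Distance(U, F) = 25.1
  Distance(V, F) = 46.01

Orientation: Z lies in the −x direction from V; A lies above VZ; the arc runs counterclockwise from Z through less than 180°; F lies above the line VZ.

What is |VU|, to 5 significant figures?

34.801

V is at the origin; VZ is horizontal with |VZ| = 45.5 and Z on the −x side, so Z = (-45.500, 0.0000). Tangency of A1 to VZ means the radius AZ is perpendicular to VZ, so A = Z + (0, 12.5) = (-45.500, 12.500). Since AU ⟂ UF (tangency), |AF| = √(12.5² + 25.1²) = 28.040 regardless of where U sits on A1. So F lies on both circle(V, 46.01) and circle(A, 28.040); the above-VZ intersection is F = (-29.357, 35.427). U is the foot of the tangent from F: U = (-33.143, 10.614).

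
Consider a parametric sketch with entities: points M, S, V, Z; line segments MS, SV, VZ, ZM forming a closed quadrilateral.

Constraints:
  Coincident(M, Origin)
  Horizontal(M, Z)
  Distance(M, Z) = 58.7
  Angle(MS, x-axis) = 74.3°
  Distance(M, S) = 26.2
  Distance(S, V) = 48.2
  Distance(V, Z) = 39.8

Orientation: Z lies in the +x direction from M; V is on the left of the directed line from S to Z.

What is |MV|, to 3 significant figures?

66.2

Checks: |SV| = 48.20 ✓; |VZ| = 39.80 ✓.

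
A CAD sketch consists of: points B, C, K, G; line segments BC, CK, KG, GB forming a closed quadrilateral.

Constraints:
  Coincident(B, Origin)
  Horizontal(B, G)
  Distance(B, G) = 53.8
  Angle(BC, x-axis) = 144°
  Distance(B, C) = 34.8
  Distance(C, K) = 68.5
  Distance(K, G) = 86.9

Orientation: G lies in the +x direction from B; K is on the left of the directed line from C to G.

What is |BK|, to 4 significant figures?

77.00

Checks: |CK| = 68.50 ✓; |KG| = 86.90 ✓.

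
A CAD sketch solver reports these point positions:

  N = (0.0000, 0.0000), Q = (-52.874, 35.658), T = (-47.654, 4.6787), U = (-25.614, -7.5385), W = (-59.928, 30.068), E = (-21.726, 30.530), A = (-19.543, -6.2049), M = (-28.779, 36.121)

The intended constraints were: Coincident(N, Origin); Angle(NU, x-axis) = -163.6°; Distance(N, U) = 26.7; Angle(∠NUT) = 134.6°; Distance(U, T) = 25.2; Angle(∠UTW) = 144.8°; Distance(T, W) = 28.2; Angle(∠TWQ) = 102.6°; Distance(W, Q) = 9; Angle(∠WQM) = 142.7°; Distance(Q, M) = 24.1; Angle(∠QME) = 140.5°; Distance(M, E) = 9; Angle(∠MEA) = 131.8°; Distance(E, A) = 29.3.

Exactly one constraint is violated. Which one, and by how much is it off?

Distance(E, A) = 29.3 — off by 7.50.

N = (0.00, 0.00) ✓; NU at -163.6° ✓; |NU| = 26.70 ✓; ∠NUT = 134.6° ✓; |UT| = 25.20 ✓; ∠UTW = 144.8° ✓; |TW| = 28.20 ✓; ∠TWQ = 102.6° ✓; |WQ| = 9.000 ✓; ∠WQM = 142.7° ✓; |QM| = 24.10 ✓; ∠QME = 140.5° ✓; |ME| = 9.000 ✓; ∠MEA = 131.8° ✓; |EA| = 36.80 ✗.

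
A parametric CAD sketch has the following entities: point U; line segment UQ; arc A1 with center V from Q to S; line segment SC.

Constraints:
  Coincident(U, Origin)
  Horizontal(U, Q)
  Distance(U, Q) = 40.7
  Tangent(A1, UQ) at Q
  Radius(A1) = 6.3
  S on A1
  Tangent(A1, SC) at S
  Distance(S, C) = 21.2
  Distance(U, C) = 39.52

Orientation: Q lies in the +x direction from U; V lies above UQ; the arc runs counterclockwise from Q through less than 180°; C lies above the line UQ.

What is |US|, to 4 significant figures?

46.40

Checks: U = (0.00, 0.00) ✓; |VS| = 6.300 ✓; ∠(VS, SC) = 90.00° ✓; |SC| = 21.20 ✓; |UC| = 39.52 ✓.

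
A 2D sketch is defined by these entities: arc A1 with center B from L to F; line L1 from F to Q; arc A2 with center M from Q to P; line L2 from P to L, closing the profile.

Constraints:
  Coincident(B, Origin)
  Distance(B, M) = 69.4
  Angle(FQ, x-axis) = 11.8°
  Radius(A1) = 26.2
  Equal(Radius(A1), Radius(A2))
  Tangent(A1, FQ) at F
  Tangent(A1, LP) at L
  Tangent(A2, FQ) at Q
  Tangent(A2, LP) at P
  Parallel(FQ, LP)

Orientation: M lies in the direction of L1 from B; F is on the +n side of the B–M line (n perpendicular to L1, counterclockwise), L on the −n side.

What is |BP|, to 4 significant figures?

74.18

The slot axis is L1's direction at 11.8°, so u = (cos 11.8°, sin 11.8°) = (0.9789, 0.2045) and n = (−sin 11.8°, cos 11.8°) = (-0.2045, 0.9789). B is at the origin and M lies 69.4 along u from B, so M = 69.4·u = (67.93, 14.19). Tangency of A1 to both parallel lines with radius 26.2 puts F and L at B ± 26.2·n: F = (-5.358, 25.65), L = (5.358, -25.65). Equal radii place Q and P the same way about M: Q = M + 26.2·n = (62.58, 39.84), P = M − 26.2·n = (73.29, -11.45). Then |BP| = |P − B| = 74.18.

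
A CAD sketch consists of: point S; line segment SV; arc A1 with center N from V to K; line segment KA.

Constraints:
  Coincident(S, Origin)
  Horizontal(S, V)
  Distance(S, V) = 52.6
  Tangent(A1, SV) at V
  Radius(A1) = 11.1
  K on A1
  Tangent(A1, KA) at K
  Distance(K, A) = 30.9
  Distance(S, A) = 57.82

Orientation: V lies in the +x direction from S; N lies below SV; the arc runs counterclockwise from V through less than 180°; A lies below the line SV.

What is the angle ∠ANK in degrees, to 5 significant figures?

70.241°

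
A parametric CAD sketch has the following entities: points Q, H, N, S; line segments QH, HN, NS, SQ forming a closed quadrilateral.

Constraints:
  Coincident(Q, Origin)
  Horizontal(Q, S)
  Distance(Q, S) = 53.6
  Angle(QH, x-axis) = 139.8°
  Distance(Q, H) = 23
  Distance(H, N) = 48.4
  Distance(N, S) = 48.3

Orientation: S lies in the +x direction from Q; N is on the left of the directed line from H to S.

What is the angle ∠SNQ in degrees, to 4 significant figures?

69.40°

Checks: |HN| = 48.40 ✓; |NS| = 48.30 ✓.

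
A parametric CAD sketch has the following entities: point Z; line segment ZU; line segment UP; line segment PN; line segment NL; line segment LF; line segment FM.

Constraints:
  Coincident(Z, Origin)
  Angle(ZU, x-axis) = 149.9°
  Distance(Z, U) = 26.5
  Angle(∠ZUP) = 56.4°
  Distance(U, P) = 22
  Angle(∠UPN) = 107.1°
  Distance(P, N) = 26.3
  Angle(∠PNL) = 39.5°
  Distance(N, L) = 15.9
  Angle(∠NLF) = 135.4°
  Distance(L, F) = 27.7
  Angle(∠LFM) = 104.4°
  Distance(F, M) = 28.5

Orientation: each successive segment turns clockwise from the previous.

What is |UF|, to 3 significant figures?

15.1

∠PNL = 39.5° gives NL at 173° from the x-axis; with |NL| = 15.9, L = (-0.911, 5.89). ∠NLF = 135.4° gives LF at 128° from the x-axis; with |LF| = 27.7, F = (-18.1, 27.6). Then |UF| = |F − U| = 15.1.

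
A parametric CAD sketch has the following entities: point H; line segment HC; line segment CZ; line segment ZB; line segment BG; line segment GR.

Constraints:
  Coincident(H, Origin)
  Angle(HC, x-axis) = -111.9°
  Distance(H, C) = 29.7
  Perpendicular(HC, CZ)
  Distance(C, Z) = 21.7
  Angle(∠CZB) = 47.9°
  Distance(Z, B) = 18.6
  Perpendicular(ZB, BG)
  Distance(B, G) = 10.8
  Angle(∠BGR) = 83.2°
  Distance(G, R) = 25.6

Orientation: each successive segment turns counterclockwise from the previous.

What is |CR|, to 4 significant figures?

22.94

ZB is perpendicular to BG, so BG runs at -159.8°; with |BG| = 10.8, G = (-7.502, -21.92). ∠BGR = 83.2° gives GR at -63.00° from the x-axis; with |GR| = 25.6, R = (4.120, -44.73). Then |CR| = |R − C| = 22.94.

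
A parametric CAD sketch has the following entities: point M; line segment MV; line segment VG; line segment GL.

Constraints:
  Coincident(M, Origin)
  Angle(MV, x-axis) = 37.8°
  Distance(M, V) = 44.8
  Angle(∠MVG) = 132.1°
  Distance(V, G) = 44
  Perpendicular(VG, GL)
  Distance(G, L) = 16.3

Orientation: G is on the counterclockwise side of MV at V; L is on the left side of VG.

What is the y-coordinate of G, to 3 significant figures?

71.3

M is at the origin; MV runs at 37.8° with length 44.8, so V = 44.8·(cos 37.8°, sin 37.8°) = (35.4, 27.5). ∠MVG = 132.1°, so VG runs at 37.8° + (180° − 132.1°) = 85.7° from the x-axis; with |VG| = 44.0, G = V + 44.0·(cos 85.7°, sin 85.7°) = (38.7, 71.3). So G.y = 71.3.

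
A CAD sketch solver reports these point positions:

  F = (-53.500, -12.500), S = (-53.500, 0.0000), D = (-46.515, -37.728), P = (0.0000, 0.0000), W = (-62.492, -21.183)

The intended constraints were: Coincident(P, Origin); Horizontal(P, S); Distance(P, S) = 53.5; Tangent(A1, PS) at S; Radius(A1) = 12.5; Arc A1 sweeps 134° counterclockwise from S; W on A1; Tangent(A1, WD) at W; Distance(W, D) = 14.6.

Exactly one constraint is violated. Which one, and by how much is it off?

Distance(W, D) = 14.6 — off by 8.40.

P = (0.00, 0.00) ✓; P.y = 0.00, S.y = 0.00 ✓; |PS| = 53.50 ✓; ∠(FS, SP) = 90.00° ✓; |FS| = 12.50 ✓; bearing(F→W) − bearing(F→S) = 134.0° ✓; |FW| = 12.50 ✓; ∠(FW, WD) = 90.00° ✓; |WD| = 23.00 ✗.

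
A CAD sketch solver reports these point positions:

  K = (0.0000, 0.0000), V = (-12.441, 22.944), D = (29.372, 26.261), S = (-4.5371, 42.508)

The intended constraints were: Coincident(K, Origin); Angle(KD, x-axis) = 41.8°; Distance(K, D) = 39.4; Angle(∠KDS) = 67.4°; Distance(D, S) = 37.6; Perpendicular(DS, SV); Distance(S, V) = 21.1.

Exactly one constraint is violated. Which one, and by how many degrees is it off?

Perpendicular(DS, SV) — off by 3.60°.

K = (0.00, 0.00) ✓; KD at 41.80° ✓; |KD| = 39.40 ✓; ∠KDS = 67.40° ✓; |DS| = 37.60 ✓; ∠(DS, SV) = 93.60° ✗; |SV| = 21.10 ✓.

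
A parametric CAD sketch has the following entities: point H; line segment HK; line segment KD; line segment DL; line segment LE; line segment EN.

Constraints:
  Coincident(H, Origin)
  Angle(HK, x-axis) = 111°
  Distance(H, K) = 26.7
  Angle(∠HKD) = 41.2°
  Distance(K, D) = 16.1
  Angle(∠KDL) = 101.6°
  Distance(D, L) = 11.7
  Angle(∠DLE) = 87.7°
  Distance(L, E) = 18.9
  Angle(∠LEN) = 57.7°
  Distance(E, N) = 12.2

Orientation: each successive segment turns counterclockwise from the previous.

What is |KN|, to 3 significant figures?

5.63

H is at the origin; HK runs at 111.0° with length 26.7, so K = (-9.57, 24.9). ∠HKD = 41.2° gives KD at -110° from the x-axis; with |KD| = 16.1, D = (-15.1, 9.82). ∠KDL = 101.6° gives DL at -31.8° from the x-axis; with |DL| = 11.7, L = (-5.18, 3.65). ∠DLE = 87.7° gives LE at 60.5° from the x-axis; with |LE| = 18.9, E = (4.12, 20.1). ∠LEN = 57.7° gives EN at -177° from the x-axis; with |EN| = 12.2, N = (-8.06, 19.5). Then |KN| = |N − K| = 5.63.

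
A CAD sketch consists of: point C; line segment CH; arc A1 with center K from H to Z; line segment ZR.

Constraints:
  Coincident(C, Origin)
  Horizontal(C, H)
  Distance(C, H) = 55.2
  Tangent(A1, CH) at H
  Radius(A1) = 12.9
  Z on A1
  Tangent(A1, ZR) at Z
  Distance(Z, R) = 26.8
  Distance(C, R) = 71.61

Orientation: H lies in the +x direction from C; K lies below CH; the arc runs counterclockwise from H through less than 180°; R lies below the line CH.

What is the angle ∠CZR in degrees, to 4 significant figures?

144.1°

C is at the origin; CH is horizontal with |CH| = 55.2 and H on the +x side, so H = (55.20, 0.000). Since A1 is tangent to CH there, KH ⟂ CH, so K = H + (0, -12.9) = (55.20, -12.90). Since KZ ⟂ ZR (tangency), |KR| = √(12.9² + 26.8²) = 29.74 regardless of where Z sits on A1. So R lies on both circle(C, 71.61) and circle(K, 29.74); the below-CH intersection is R = (57.60, -42.55). Z is the foot of the tangent from R: Z = (44.07, -19.41).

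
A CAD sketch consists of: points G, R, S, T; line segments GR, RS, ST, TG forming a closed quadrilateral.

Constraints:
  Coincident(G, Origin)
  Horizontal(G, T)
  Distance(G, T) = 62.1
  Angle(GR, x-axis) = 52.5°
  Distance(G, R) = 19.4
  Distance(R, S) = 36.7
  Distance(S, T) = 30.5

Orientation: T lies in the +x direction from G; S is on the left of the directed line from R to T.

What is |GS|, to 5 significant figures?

53.749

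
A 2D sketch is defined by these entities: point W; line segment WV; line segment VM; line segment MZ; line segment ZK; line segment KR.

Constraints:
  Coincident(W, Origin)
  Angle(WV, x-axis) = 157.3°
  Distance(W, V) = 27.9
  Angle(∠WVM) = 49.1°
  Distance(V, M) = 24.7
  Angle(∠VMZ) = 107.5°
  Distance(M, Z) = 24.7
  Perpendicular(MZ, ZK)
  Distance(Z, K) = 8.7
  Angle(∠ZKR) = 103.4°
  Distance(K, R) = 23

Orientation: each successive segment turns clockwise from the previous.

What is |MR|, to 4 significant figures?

14.22

W is at the origin; WV runs at 157.3° with length 27.9, so V = (-25.74, 10.77). ∠WVM = 49.1° gives VM at 26.40° from the x-axis; with |VM| = 24.7, M = (-3.615, 21.75). ∠VMZ = 107.5° gives MZ at -46.10° from the x-axis; with |MZ| = 24.7, Z = (13.51, 3.952). The perpendicularity gives ZK at right angles to MZ, so ZK runs at -136.1°; with |ZK| = 8.7, K = (7.243, -2.081). ∠ZKR = 103.4° gives KR at 147.3° from the x-axis; with |KR| = 23.0, R = (-12.11, 10.34). Then |MR| = |R − M| = 14.22.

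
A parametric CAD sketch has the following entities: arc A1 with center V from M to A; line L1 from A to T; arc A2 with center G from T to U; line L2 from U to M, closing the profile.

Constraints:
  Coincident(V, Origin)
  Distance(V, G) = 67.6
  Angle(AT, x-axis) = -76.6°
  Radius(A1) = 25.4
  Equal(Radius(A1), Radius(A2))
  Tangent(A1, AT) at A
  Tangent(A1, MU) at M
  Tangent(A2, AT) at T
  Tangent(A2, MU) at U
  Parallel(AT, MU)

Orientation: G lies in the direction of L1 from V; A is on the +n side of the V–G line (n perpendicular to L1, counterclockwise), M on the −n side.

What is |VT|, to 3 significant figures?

72.2

Tangency of A1 to both parallel lines with radius 25.4 puts A and M at V ± 25.4·n: A = (24.7, 5.89), M = (-24.7, -5.89). Equal radii place T and U the same way about G: T = G + 25.4·n = (40.4, -59.9), U = G − 25.4·n = (-9.04, -71.6). Then |VT| = |T − V| = 72.2.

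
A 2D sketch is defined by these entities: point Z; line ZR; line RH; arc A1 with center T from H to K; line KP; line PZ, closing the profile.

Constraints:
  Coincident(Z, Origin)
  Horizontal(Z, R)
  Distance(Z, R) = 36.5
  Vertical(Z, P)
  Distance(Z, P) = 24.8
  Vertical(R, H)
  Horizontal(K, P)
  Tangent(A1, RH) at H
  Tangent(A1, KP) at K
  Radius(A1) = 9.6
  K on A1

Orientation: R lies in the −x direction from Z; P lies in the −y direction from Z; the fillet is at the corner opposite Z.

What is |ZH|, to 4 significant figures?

39.54

Z is at the origin; ZR is horizontal with |ZR| = 36.5 and R on the −x side, so R = (-36.50, 0.000). ZP is vertical with |ZP| = 24.8 and P on the −y side, so P = (0.000, -24.80). The virtual corner opposite Z is at (-36.50, -24.80). Tangency of A1 to RH means the radius TH is perpendicular to RH and tangency of A1 to KP means the radius TK is perpendicular to KP, with radius 9.6, so the center T sits 9.6 in from both sides at T = (-26.90, -15.20). That places the tangent points at H = (-36.50, -15.20) on RH and K = (-26.90, -24.80) on KP. Then |ZH| = |H − Z| = 39.54.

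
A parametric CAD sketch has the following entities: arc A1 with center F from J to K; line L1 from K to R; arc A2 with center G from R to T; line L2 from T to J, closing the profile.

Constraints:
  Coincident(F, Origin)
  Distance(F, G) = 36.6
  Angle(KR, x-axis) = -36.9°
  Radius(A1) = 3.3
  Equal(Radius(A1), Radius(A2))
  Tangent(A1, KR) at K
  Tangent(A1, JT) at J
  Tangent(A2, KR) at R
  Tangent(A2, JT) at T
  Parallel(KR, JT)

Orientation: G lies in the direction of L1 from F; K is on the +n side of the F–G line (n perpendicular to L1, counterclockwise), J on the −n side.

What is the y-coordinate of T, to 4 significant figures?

-24.61

The slot axis is L1's direction at -36.9°, so u = (cos -36.9°, sin -36.9°) = (0.7997, -0.6004) and n = (−sin -36.9°, cos -36.9°) = (0.6004, 0.7997). F is at the origin and G lies 36.6 along u from F, so G = 36.6·u = (29.27, -21.98). Tangency of A1 to both parallel lines with radius 3.3 puts K and J at F ± 3.3·n: K = (1.981, 2.639), J = (-1.981, -2.639). Equal radii place R and T the same way about G: R = G + 3.3·n = (31.25, -19.34), T = G − 3.3·n = (27.29, -24.61). So T.y = -24.61.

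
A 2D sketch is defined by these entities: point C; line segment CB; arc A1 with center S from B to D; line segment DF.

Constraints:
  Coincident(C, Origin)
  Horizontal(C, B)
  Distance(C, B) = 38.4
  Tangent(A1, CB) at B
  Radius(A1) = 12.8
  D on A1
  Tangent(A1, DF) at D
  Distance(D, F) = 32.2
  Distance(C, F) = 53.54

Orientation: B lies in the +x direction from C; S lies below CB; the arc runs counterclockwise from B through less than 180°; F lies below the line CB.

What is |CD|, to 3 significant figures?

29.0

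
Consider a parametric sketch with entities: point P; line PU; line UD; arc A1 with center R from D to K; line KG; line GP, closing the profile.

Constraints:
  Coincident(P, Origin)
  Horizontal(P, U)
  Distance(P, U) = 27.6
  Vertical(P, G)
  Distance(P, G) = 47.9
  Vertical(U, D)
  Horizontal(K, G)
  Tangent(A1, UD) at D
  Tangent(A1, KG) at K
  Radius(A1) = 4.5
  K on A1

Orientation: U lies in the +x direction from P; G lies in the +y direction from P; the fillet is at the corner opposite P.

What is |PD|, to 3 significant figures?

51.4

The virtual corner opposite P is at (27.6, 47.9). A1 meets UD tangentially, so RD is at right angles to UD and since A1 is tangent to KG there, RK ⟂ KG, with radius 4.5, so the center R sits 4.5 in from both sides at R = (23.1, 43.4). That places the tangent points at D = (27.6, 43.4) on UD and K = (23.1, 47.9) on KG. Then |PD| = |D − P| = 51.4.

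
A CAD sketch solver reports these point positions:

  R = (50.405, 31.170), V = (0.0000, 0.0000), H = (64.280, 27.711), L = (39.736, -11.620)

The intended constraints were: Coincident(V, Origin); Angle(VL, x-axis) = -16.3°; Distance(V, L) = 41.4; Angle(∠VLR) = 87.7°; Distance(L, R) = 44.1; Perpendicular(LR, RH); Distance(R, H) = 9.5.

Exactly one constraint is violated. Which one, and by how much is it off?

Distance(R, H) = 9.5 — off by 4.80.

V = (0.00, 0.00) ✓; VL at -16.30° ✓; |VL| = 41.40 ✓; ∠VLR = 87.70° ✓; |LR| = 44.10 ✓; ∠(LR, RH) = 90.00° ✓; |RH| = 14.30 ✗.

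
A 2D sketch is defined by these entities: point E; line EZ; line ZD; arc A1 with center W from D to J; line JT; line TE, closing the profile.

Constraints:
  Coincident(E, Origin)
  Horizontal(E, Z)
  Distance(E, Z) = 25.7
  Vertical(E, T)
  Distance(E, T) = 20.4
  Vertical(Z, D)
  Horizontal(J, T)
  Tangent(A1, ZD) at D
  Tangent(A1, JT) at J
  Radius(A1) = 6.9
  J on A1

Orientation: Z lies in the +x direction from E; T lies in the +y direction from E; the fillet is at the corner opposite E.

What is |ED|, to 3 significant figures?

29.0

E is at the origin; EZ is horizontal with |EZ| = 25.7 and Z on the +x side, so Z = (25.7, 0.00). E and T share the same x with |ET| = 20.4 and T on the +y side, so T = (0.00, 20.4). The virtual corner opposite E is at (25.7, 20.4). Tangency of A1 to ZD means the radius WD is perpendicular to ZD and A1 meets JT tangentially, so WJ is at right angles to JT, with radius 6.9, so the center W sits 6.9 in from both sides at W = (18.8, 13.5). That places the tangent points at D = (25.7, 13.5) on ZD and J = (18.8, 20.4) on JT. Then |ED| = |D − E| = 29.0.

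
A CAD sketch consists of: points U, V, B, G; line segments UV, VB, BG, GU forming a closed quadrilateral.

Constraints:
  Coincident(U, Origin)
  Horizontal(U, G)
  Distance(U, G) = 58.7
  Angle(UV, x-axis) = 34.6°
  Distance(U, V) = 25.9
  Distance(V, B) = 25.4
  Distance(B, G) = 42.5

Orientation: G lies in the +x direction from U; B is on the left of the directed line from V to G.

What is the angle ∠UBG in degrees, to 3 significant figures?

77.8°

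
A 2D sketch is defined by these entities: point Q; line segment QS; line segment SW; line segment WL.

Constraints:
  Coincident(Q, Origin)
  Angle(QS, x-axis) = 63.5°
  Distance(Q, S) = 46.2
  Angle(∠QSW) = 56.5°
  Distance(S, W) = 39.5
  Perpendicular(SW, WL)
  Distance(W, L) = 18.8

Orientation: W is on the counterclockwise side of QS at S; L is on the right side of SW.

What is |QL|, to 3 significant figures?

59.0

∠QSW = 56.5°, so SW runs at 63.5° + (180° − 56.5°) = 187° from the x-axis; with |SW| = 39.5, W = S + 39.5·(cos 187°, sin 187°) = (-18.6, 36.5). The perpendicularity gives WL at right angles to SW; with |WL| = 18.8 on the right of SW, L = W + 18.8·(-0.122, 0.993) = (-20.9, 55.2). Then |QL| = |L − Q| = 59.0.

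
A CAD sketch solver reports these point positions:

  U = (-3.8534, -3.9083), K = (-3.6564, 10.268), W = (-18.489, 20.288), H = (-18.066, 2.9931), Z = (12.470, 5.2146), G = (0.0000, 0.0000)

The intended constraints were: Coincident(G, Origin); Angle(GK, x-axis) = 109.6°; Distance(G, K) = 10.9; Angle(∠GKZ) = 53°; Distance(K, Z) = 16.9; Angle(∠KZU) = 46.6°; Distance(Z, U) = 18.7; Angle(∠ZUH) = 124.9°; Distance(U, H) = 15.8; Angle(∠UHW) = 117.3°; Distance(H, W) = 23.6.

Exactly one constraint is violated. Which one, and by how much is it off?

Distance(H, W) = 23.6 — off by 6.30.

G = (0.00, 0.00) ✓; GK at 109.6° ✓; |GK| = 10.90 ✓; ∠GKZ = 53.00° ✓; |KZ| = 16.90 ✓; ∠KZU = 46.60° ✓; |ZU| = 18.70 ✓; ∠ZUH = 124.9° ✓; |UH| = 15.80 ✓; ∠UHW = 117.3° ✓; |HW| = 17.30 ✗.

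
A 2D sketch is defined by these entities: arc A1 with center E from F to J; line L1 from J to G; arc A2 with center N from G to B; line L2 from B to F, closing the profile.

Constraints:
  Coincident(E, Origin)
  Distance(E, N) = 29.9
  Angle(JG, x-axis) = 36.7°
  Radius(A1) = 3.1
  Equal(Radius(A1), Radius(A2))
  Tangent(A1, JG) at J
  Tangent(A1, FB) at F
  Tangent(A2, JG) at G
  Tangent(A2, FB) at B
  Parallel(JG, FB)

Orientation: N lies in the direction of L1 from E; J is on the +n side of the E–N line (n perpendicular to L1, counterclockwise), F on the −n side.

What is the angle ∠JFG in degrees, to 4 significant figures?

78.29°

The slot axis is L1's direction at 36.7°, so u = (cos 36.7°, sin 36.7°) = (0.8018, 0.5976) and n = (−sin 36.7°, cos 36.7°) = (-0.5976, 0.8018). E is at the origin and N lies 29.9 along u from E, so N = 29.9·u = (23.97, 17.87). Tangency of A1 to both parallel lines with radius 3.1 puts J and F at E ± 3.1·n: J = (-1.853, 2.486), F = (1.853, -2.486). Equal radii place G and B the same way about N: G = N + 3.1·n = (22.12, 20.35), B = N − 3.1·n = (25.83, 15.38). Then cos ∠JFG = FJ·FG / (|FJ||FG|), giving 78.29°.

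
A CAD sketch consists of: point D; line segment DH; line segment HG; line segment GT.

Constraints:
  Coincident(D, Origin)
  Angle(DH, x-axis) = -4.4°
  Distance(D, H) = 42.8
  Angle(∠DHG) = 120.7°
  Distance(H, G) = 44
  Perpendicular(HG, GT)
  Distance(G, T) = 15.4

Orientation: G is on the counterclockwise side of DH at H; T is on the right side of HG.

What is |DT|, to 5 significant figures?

84.032

∠DHG = 120.7°, so HG runs at -4.4° + (180° − 120.7°) = 54.900° from the x-axis; with |HG| = 44.0, G = H + 44.0·(cos 54.900°, sin 54.900°) = (67.974, 32.715). HG is perpendicular to GT; with |GT| = 15.4 on the right of HG, T = G + 15.4·(0.81815, -0.57501) = (80.574, 23.860). Then |DT| = |T − D| = 84.032.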